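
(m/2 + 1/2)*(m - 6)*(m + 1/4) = m^3/2 - 19*m^2/8 - 29*m/8 - 3/4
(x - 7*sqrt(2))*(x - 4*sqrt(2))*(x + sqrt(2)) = x^3 - 10*sqrt(2)*x^2 + 34*x + 56*sqrt(2)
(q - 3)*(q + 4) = q^2 + q - 12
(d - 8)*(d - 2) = d^2 - 10*d + 16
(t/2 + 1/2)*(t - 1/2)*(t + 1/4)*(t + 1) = t^4/2 + 7*t^3/8 + 3*t^2/16 - t/4 - 1/16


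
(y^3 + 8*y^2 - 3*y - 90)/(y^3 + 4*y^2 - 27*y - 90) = (y^2 + 2*y - 15)/(y^2 - 2*y - 15)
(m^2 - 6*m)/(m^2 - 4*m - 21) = m*(6 - m)/(-m^2 + 4*m + 21)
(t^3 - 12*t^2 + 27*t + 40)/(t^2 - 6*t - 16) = (t^2 - 4*t - 5)/(t + 2)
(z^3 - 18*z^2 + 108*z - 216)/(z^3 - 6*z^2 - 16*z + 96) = (z^2 - 12*z + 36)/(z^2 - 16)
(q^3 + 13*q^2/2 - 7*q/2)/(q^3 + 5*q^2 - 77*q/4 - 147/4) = 2*q*(2*q - 1)/(4*q^2 - 8*q - 21)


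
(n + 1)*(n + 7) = n^2 + 8*n + 7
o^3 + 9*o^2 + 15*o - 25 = (o - 1)*(o + 5)^2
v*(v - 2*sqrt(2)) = v^2 - 2*sqrt(2)*v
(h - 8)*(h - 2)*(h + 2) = h^3 - 8*h^2 - 4*h + 32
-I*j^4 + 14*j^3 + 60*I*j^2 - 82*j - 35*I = (j + I)*(j + 5*I)*(j + 7*I)*(-I*j + 1)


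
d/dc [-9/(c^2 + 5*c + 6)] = 9*(2*c + 5)/(c^2 + 5*c + 6)^2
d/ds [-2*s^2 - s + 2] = -4*s - 1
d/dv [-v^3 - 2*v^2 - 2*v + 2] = -3*v^2 - 4*v - 2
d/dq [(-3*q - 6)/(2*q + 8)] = -3/(q^2 + 8*q + 16)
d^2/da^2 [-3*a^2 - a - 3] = -6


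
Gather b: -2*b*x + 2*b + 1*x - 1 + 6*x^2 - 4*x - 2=b*(2 - 2*x) + 6*x^2 - 3*x - 3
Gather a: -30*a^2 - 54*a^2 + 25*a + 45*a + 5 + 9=-84*a^2 + 70*a + 14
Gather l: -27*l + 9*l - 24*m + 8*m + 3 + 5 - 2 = -18*l - 16*m + 6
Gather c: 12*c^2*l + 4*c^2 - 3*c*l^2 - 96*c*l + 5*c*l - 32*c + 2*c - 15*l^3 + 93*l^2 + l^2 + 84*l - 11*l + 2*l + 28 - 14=c^2*(12*l + 4) + c*(-3*l^2 - 91*l - 30) - 15*l^3 + 94*l^2 + 75*l + 14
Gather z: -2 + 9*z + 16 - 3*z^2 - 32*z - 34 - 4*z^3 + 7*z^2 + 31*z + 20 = -4*z^3 + 4*z^2 + 8*z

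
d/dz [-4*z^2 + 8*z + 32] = 8 - 8*z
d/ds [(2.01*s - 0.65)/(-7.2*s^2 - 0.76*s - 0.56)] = (14.472*s^2 - 9.36*s - 1.6196)/(51.84*s^4 + 10.944*s^3 + 8.6416*s^2 + 0.8512*s + 0.3136)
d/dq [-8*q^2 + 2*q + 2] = 2 - 16*q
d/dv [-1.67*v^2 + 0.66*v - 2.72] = 0.66 - 3.34*v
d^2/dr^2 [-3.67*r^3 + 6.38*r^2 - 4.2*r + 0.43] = 12.76 - 22.02*r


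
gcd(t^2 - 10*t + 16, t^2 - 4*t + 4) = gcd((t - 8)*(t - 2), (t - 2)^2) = t - 2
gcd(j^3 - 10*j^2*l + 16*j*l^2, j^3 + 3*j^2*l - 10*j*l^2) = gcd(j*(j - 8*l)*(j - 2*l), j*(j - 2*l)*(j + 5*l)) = j^2 - 2*j*l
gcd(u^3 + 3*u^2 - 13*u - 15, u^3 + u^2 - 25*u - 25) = u^2 + 6*u + 5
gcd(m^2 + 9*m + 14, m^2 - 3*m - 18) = 1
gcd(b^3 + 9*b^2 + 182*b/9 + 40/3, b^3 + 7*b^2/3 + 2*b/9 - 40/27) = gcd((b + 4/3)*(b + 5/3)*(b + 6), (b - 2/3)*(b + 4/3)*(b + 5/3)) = b^2 + 3*b + 20/9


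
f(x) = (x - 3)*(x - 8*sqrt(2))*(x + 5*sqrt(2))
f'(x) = (x - 3)*(x - 8*sqrt(2)) + (x - 3)*(x + 5*sqrt(2)) + (x - 8*sqrt(2))*(x + 5*sqrt(2))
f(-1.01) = 299.53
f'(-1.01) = -49.58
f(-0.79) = 288.13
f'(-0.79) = -53.96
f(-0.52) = 272.88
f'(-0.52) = -58.93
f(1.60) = 117.92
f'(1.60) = -82.77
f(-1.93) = 335.67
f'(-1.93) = -28.14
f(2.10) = 76.05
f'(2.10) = -84.46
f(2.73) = 22.71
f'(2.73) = -84.46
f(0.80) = 182.06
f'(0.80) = -76.94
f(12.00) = 117.79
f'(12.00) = 190.90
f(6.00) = -208.37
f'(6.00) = -46.18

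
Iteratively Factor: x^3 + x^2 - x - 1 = (x + 1)*(x^2 - 1) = (x + 1)^2*(x - 1)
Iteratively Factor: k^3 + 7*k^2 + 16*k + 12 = (k + 3)*(k^2 + 4*k + 4) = (k + 2)*(k + 3)*(k + 2)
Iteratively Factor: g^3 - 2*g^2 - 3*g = (g - 3)*(g^2 + g) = (g - 3)*(g + 1)*(g)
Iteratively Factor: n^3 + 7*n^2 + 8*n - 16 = (n - 1)*(n^2 + 8*n + 16) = (n - 1)*(n + 4)*(n + 4)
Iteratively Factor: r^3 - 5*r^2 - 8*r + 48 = (r - 4)*(r^2 - r - 12) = (r - 4)^2*(r + 3)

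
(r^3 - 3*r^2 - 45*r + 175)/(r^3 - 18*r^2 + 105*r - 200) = (r + 7)/(r - 8)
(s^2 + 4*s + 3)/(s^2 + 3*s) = (s + 1)/s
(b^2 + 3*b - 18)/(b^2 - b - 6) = (b + 6)/(b + 2)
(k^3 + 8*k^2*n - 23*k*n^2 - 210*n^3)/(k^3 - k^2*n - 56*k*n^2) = (k^2 + k*n - 30*n^2)/(k*(k - 8*n))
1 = 1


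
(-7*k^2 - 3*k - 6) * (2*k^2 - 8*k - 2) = -14*k^4 + 50*k^3 + 26*k^2 + 54*k + 12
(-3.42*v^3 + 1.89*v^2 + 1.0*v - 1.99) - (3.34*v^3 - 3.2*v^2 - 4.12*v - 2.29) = -6.76*v^3 + 5.09*v^2 + 5.12*v + 0.3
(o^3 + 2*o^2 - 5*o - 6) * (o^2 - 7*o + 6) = o^5 - 5*o^4 - 13*o^3 + 41*o^2 + 12*o - 36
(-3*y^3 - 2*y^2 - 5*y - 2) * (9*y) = -27*y^4 - 18*y^3 - 45*y^2 - 18*y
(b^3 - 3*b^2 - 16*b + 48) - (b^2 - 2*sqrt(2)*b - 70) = b^3 - 4*b^2 - 16*b + 2*sqrt(2)*b + 118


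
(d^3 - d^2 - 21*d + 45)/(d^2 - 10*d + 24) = (d^3 - d^2 - 21*d + 45)/(d^2 - 10*d + 24)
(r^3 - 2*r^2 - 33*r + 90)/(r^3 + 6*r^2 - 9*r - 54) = (r - 5)/(r + 3)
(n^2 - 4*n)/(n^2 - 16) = n/(n + 4)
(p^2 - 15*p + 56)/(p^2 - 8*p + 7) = (p - 8)/(p - 1)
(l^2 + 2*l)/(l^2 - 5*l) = (l + 2)/(l - 5)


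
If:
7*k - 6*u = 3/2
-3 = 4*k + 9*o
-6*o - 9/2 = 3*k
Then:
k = -15/2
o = 3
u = -9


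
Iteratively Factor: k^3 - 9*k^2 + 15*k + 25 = (k + 1)*(k^2 - 10*k + 25) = (k - 5)*(k + 1)*(k - 5)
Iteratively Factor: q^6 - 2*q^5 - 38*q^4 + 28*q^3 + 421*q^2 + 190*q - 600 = (q - 1)*(q^5 - q^4 - 39*q^3 - 11*q^2 + 410*q + 600) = (q - 1)*(q + 2)*(q^4 - 3*q^3 - 33*q^2 + 55*q + 300) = (q - 1)*(q + 2)*(q + 3)*(q^3 - 6*q^2 - 15*q + 100) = (q - 5)*(q - 1)*(q + 2)*(q + 3)*(q^2 - q - 20) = (q - 5)^2*(q - 1)*(q + 2)*(q + 3)*(q + 4)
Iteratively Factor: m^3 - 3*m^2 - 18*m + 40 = (m - 2)*(m^2 - m - 20) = (m - 2)*(m + 4)*(m - 5)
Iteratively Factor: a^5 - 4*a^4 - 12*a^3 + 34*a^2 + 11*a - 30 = (a - 2)*(a^4 - 2*a^3 - 16*a^2 + 2*a + 15) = (a - 2)*(a - 1)*(a^3 - a^2 - 17*a - 15) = (a - 5)*(a - 2)*(a - 1)*(a^2 + 4*a + 3) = (a - 5)*(a - 2)*(a - 1)*(a + 3)*(a + 1)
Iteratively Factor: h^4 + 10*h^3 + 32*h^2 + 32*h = (h + 2)*(h^3 + 8*h^2 + 16*h) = (h + 2)*(h + 4)*(h^2 + 4*h) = h*(h + 2)*(h + 4)*(h + 4)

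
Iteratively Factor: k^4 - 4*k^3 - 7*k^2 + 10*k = (k + 2)*(k^3 - 6*k^2 + 5*k) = k*(k + 2)*(k^2 - 6*k + 5) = k*(k - 5)*(k + 2)*(k - 1)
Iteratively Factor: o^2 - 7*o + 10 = (o - 2)*(o - 5)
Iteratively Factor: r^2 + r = (r)*(r + 1)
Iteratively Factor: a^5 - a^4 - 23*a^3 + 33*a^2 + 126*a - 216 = (a + 3)*(a^4 - 4*a^3 - 11*a^2 + 66*a - 72) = (a - 3)*(a + 3)*(a^3 - a^2 - 14*a + 24) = (a - 3)*(a + 3)*(a + 4)*(a^2 - 5*a + 6) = (a - 3)^2*(a + 3)*(a + 4)*(a - 2)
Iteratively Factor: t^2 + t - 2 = (t - 1)*(t + 2)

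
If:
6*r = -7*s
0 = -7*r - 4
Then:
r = -4/7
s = 24/49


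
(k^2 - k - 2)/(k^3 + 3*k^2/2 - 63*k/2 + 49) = 2*(k + 1)/(2*k^2 + 7*k - 49)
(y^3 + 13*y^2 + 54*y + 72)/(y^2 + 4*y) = y + 9 + 18/y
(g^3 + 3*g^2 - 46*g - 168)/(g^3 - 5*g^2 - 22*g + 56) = (g + 6)/(g - 2)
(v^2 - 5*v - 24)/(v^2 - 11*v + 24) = (v + 3)/(v - 3)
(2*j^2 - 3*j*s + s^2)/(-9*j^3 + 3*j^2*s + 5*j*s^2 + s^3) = (-2*j + s)/(9*j^2 + 6*j*s + s^2)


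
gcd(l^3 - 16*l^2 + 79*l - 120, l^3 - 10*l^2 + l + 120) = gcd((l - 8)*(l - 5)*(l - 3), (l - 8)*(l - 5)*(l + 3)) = l^2 - 13*l + 40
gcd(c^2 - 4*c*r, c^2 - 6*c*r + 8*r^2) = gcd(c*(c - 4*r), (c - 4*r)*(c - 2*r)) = -c + 4*r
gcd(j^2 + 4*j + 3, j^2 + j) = j + 1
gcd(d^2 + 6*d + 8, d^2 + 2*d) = d + 2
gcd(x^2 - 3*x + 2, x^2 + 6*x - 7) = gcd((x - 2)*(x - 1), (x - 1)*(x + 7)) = x - 1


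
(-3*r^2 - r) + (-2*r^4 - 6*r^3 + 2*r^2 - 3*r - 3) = -2*r^4 - 6*r^3 - r^2 - 4*r - 3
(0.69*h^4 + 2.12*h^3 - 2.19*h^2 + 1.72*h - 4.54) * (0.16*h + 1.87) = 0.1104*h^5 + 1.6295*h^4 + 3.614*h^3 - 3.8201*h^2 + 2.49*h - 8.4898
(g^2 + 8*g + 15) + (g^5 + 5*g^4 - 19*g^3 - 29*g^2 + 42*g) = g^5 + 5*g^4 - 19*g^3 - 28*g^2 + 50*g + 15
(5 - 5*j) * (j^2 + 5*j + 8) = -5*j^3 - 20*j^2 - 15*j + 40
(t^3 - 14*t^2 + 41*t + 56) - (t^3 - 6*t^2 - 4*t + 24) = -8*t^2 + 45*t + 32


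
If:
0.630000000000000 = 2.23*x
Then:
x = 0.28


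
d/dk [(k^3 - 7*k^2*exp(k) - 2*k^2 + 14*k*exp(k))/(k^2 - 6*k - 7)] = (-2*k*(k - 3)*(k^2 - 7*k*exp(k) - 2*k + 14*exp(k)) + (-k^2 + 6*k + 7)*(7*k^2*exp(k) - 3*k^2 + 4*k - 14*exp(k)))/(-k^2 + 6*k + 7)^2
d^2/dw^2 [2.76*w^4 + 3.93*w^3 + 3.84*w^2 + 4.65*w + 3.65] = 33.12*w^2 + 23.58*w + 7.68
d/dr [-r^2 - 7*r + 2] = -2*r - 7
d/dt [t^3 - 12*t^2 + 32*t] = 3*t^2 - 24*t + 32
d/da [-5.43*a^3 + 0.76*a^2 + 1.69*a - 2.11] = -16.29*a^2 + 1.52*a + 1.69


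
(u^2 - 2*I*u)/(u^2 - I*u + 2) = u/(u + I)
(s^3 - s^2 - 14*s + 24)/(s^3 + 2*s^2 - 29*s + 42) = (s + 4)/(s + 7)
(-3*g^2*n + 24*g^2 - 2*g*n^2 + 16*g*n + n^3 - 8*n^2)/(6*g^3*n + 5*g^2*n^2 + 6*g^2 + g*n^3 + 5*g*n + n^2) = (-3*g^2*n + 24*g^2 - 2*g*n^2 + 16*g*n + n^3 - 8*n^2)/(6*g^3*n + 5*g^2*n^2 + 6*g^2 + g*n^3 + 5*g*n + n^2)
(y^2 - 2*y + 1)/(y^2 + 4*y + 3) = (y^2 - 2*y + 1)/(y^2 + 4*y + 3)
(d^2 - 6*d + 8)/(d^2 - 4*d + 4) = (d - 4)/(d - 2)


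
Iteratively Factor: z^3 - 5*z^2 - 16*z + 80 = (z - 4)*(z^2 - z - 20) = (z - 5)*(z - 4)*(z + 4)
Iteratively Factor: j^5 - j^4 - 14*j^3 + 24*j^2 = (j - 2)*(j^4 + j^3 - 12*j^2) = (j - 3)*(j - 2)*(j^3 + 4*j^2) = j*(j - 3)*(j - 2)*(j^2 + 4*j) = j*(j - 3)*(j - 2)*(j + 4)*(j)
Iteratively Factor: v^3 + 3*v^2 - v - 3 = (v + 3)*(v^2 - 1) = (v + 1)*(v + 3)*(v - 1)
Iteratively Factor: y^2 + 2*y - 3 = (y - 1)*(y + 3)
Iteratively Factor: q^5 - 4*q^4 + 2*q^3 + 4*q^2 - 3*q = (q + 1)*(q^4 - 5*q^3 + 7*q^2 - 3*q) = (q - 1)*(q + 1)*(q^3 - 4*q^2 + 3*q) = (q - 1)^2*(q + 1)*(q^2 - 3*q) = q*(q - 1)^2*(q + 1)*(q - 3)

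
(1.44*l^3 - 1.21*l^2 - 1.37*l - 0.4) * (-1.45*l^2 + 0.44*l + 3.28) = -2.088*l^5 + 2.3881*l^4 + 6.1773*l^3 - 3.9916*l^2 - 4.6696*l - 1.312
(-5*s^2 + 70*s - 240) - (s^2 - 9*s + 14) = -6*s^2 + 79*s - 254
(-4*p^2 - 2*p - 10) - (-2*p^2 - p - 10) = -2*p^2 - p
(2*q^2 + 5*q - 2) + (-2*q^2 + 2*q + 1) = 7*q - 1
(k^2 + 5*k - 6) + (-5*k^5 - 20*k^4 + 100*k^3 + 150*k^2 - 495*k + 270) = -5*k^5 - 20*k^4 + 100*k^3 + 151*k^2 - 490*k + 264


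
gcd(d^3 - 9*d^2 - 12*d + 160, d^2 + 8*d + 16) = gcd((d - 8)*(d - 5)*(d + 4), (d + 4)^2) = d + 4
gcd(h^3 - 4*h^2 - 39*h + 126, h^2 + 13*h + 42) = h + 6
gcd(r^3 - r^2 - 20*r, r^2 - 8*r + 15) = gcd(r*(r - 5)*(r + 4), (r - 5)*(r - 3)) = r - 5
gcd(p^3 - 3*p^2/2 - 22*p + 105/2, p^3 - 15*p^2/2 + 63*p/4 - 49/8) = p - 7/2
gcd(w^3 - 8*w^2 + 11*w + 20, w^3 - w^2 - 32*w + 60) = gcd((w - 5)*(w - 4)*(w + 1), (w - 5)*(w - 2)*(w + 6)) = w - 5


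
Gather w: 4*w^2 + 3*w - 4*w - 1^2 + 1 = 4*w^2 - w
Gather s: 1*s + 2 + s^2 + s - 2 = s^2 + 2*s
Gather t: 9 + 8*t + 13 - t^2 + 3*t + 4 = -t^2 + 11*t + 26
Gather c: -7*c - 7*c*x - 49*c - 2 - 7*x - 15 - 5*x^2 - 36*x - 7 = c*(-7*x - 56) - 5*x^2 - 43*x - 24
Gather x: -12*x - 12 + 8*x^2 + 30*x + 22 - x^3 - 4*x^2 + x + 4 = -x^3 + 4*x^2 + 19*x + 14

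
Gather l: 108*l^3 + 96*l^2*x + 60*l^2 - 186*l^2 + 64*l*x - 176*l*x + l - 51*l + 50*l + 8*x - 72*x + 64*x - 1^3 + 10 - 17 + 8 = 108*l^3 + l^2*(96*x - 126) - 112*l*x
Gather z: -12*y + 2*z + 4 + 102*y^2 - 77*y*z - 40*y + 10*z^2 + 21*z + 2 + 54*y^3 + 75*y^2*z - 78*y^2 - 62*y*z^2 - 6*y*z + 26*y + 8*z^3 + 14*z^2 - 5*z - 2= 54*y^3 + 24*y^2 - 26*y + 8*z^3 + z^2*(24 - 62*y) + z*(75*y^2 - 83*y + 18) + 4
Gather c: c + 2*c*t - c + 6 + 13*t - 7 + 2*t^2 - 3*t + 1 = 2*c*t + 2*t^2 + 10*t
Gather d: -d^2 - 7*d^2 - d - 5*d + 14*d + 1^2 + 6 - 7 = -8*d^2 + 8*d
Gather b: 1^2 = 1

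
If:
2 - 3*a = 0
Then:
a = 2/3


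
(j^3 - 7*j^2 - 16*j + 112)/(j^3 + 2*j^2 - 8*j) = (j^2 - 11*j + 28)/(j*(j - 2))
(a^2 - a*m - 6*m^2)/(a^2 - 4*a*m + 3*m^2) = (a + 2*m)/(a - m)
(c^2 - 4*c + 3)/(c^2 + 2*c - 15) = (c - 1)/(c + 5)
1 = 1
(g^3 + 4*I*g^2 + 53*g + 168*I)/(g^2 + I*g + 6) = (g^2 + I*g + 56)/(g - 2*I)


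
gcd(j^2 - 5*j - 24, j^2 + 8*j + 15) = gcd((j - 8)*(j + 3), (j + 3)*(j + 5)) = j + 3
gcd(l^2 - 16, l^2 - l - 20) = l + 4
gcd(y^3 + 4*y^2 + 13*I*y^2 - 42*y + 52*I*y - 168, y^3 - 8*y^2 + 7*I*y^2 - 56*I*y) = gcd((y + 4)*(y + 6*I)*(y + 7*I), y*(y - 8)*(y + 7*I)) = y + 7*I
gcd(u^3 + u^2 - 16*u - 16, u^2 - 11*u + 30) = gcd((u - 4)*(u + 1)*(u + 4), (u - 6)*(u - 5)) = 1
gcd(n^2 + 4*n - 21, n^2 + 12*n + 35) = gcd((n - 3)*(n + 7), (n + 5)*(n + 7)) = n + 7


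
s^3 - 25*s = s*(s - 5)*(s + 5)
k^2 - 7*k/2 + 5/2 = (k - 5/2)*(k - 1)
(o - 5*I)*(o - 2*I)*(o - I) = o^3 - 8*I*o^2 - 17*o + 10*I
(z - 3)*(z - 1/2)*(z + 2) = z^3 - 3*z^2/2 - 11*z/2 + 3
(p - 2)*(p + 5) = p^2 + 3*p - 10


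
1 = 1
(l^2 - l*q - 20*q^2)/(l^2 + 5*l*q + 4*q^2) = (l - 5*q)/(l + q)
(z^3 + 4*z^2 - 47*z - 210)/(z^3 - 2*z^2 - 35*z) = (z + 6)/z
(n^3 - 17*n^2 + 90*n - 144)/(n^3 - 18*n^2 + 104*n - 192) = (n - 3)/(n - 4)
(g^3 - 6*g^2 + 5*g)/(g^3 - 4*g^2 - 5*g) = (g - 1)/(g + 1)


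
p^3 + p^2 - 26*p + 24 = (p - 4)*(p - 1)*(p + 6)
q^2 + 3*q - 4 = (q - 1)*(q + 4)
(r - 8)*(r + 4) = r^2 - 4*r - 32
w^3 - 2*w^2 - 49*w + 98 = (w - 7)*(w - 2)*(w + 7)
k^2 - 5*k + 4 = (k - 4)*(k - 1)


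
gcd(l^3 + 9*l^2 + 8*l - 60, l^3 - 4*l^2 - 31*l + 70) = l^2 + 3*l - 10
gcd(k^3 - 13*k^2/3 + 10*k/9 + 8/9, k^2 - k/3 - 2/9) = k^2 - k/3 - 2/9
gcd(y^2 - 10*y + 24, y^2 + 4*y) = 1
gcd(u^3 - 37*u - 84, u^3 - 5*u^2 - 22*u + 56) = u^2 - 3*u - 28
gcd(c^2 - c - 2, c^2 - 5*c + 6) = c - 2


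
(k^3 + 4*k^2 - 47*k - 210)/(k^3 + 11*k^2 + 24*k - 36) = (k^2 - 2*k - 35)/(k^2 + 5*k - 6)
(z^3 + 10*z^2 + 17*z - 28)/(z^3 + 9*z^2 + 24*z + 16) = (z^2 + 6*z - 7)/(z^2 + 5*z + 4)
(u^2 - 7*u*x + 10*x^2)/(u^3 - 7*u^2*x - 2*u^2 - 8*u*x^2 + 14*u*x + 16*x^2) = (u^2 - 7*u*x + 10*x^2)/(u^3 - 7*u^2*x - 2*u^2 - 8*u*x^2 + 14*u*x + 16*x^2)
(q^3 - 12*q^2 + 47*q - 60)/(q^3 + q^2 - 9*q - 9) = (q^2 - 9*q + 20)/(q^2 + 4*q + 3)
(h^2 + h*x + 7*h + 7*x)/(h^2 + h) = (h^2 + h*x + 7*h + 7*x)/(h*(h + 1))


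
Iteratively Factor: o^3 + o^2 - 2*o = (o + 2)*(o^2 - o) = (o - 1)*(o + 2)*(o)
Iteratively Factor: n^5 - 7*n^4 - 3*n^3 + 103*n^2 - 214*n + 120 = (n - 2)*(n^4 - 5*n^3 - 13*n^2 + 77*n - 60) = (n - 2)*(n - 1)*(n^3 - 4*n^2 - 17*n + 60) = (n - 5)*(n - 2)*(n - 1)*(n^2 + n - 12) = (n - 5)*(n - 2)*(n - 1)*(n + 4)*(n - 3)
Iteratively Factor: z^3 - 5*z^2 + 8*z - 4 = (z - 2)*(z^2 - 3*z + 2) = (z - 2)^2*(z - 1)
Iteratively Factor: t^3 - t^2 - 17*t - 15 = (t + 3)*(t^2 - 4*t - 5) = (t + 1)*(t + 3)*(t - 5)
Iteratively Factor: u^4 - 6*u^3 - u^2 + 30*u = (u)*(u^3 - 6*u^2 - u + 30) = u*(u - 3)*(u^2 - 3*u - 10) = u*(u - 5)*(u - 3)*(u + 2)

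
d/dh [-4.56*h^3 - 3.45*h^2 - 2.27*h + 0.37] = -13.68*h^2 - 6.9*h - 2.27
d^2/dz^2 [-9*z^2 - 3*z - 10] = -18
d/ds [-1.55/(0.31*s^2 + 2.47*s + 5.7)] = (0.961*s + 3.8285)/(0.31*s^2 + 2.47*s + 5.7)^2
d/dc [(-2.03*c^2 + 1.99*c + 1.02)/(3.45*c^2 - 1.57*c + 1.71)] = (-3.6784*c^2 - 13.9806*c + 5.0043)/(11.9025*c^4 - 10.833*c^3 + 14.2639*c^2 - 5.3694*c + 2.9241)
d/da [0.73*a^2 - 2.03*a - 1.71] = 1.46*a - 2.03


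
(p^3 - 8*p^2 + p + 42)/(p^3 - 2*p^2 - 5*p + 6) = (p - 7)/(p - 1)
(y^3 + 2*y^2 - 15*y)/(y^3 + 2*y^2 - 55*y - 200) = y*(y - 3)/(y^2 - 3*y - 40)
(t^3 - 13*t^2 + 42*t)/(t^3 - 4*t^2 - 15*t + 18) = t*(t - 7)/(t^2 + 2*t - 3)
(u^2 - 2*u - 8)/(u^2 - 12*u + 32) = (u + 2)/(u - 8)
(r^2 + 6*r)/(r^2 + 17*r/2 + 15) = 2*r/(2*r + 5)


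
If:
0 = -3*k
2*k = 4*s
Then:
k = 0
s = 0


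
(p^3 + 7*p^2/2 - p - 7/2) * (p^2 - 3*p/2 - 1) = p^5 + 2*p^4 - 29*p^3/4 - 11*p^2/2 + 25*p/4 + 7/2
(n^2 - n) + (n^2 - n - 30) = 2*n^2 - 2*n - 30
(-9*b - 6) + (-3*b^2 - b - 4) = -3*b^2 - 10*b - 10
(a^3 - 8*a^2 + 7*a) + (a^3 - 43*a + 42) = 2*a^3 - 8*a^2 - 36*a + 42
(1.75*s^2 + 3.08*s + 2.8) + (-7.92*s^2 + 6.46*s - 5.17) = -6.17*s^2 + 9.54*s - 2.37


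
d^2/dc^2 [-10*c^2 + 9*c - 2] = -20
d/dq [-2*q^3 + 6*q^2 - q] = -6*q^2 + 12*q - 1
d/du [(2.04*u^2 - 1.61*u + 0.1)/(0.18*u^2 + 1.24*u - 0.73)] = (2.8194*u^2 - 3.0144*u + 1.0513)/(0.0324*u^4 + 0.4464*u^3 + 1.2748*u^2 - 1.8104*u + 0.5329)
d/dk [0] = 0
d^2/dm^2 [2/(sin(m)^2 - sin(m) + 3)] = 2*(-4*sin(m)^4 + 3*sin(m)^3 + 17*sin(m)^2 - 9*sin(m) - 4)/(sin(m)^2 - sin(m) + 3)^3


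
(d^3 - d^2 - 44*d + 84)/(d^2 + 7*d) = d - 8 + 12/d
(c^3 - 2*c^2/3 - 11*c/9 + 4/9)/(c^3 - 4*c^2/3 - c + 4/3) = (c - 1/3)/(c - 1)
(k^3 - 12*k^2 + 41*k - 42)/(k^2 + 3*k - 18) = (k^2 - 9*k + 14)/(k + 6)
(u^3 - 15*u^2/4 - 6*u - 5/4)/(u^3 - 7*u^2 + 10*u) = (4*u^2 + 5*u + 1)/(4*u*(u - 2))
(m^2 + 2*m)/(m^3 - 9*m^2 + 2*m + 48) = m/(m^2 - 11*m + 24)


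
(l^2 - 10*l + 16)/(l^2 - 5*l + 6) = (l - 8)/(l - 3)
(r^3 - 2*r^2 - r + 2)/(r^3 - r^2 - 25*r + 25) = (r^2 - r - 2)/(r^2 - 25)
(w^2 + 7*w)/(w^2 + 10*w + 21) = w/(w + 3)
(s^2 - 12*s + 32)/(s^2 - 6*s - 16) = (s - 4)/(s + 2)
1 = 1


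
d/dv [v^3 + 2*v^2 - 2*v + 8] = 3*v^2 + 4*v - 2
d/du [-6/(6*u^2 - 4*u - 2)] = 6*(3*u - 1)/(-3*u^2 + 2*u + 1)^2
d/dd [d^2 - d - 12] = 2*d - 1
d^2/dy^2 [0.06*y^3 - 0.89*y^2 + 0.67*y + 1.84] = 0.36*y - 1.78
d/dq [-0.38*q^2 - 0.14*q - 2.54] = -0.76*q - 0.14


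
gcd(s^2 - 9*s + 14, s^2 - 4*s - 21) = s - 7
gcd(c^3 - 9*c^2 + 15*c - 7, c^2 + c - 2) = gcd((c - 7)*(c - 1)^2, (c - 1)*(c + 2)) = c - 1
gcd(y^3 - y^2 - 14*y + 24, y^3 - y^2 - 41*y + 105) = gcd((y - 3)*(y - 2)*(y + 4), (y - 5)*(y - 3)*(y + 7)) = y - 3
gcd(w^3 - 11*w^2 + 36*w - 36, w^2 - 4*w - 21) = 1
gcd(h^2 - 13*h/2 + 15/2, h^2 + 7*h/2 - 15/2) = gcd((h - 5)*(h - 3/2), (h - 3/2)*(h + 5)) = h - 3/2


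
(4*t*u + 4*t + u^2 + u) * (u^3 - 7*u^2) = 4*t*u^4 - 24*t*u^3 - 28*t*u^2 + u^5 - 6*u^4 - 7*u^3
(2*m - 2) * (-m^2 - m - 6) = -2*m^3 - 10*m + 12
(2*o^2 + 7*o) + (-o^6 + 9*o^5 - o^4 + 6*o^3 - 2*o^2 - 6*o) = -o^6 + 9*o^5 - o^4 + 6*o^3 + o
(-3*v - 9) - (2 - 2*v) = -v - 11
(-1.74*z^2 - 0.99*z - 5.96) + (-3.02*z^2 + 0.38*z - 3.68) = -4.76*z^2 - 0.61*z - 9.64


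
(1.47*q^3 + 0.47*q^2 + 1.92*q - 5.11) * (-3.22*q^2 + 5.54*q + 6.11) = -4.7334*q^5 + 6.6304*q^4 + 5.4031*q^3 + 29.9627*q^2 - 16.5782*q - 31.2221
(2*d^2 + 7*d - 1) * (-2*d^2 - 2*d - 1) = -4*d^4 - 18*d^3 - 14*d^2 - 5*d + 1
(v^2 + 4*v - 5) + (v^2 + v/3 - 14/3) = 2*v^2 + 13*v/3 - 29/3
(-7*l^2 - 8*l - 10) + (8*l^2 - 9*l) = l^2 - 17*l - 10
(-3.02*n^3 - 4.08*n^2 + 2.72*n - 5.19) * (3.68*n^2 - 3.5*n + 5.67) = -11.1136*n^5 - 4.4444*n^4 + 7.1662*n^3 - 51.7528*n^2 + 33.5874*n - 29.4273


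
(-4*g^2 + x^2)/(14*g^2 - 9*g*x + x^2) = (2*g + x)/(-7*g + x)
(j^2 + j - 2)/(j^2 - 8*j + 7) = (j + 2)/(j - 7)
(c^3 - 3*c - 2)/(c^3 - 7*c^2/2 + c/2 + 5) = 2*(c + 1)/(2*c - 5)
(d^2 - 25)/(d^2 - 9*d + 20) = (d + 5)/(d - 4)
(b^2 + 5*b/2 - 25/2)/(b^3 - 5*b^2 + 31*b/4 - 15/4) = 2*(b + 5)/(2*b^2 - 5*b + 3)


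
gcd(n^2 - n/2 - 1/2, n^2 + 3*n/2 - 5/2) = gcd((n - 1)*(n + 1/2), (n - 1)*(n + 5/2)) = n - 1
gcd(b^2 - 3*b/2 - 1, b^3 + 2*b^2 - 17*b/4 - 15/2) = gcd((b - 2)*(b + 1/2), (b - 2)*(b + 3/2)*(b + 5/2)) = b - 2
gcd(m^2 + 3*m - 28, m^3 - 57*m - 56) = m + 7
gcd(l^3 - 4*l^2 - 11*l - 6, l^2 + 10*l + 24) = 1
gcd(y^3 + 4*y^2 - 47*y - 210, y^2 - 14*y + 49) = y - 7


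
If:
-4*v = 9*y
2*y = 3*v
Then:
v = 0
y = 0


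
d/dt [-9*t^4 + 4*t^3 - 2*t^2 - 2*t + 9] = -36*t^3 + 12*t^2 - 4*t - 2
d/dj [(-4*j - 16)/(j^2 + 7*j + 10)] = 4*(j^2 + 8*j + 18)/(j^4 + 14*j^3 + 69*j^2 + 140*j + 100)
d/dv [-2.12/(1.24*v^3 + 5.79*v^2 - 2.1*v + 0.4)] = (7.8864*v^2 + 24.5496*v - 4.452)/(1.24*v^3 + 5.79*v^2 - 2.1*v + 0.4)^2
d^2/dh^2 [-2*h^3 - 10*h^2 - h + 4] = -12*h - 20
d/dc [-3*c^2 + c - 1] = 1 - 6*c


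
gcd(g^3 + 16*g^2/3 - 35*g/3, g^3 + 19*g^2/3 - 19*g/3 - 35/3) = g^2 + 16*g/3 - 35/3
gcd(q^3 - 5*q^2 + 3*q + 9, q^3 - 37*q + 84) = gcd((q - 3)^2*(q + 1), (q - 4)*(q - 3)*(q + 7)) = q - 3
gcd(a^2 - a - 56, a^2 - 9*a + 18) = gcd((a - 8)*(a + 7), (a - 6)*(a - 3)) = 1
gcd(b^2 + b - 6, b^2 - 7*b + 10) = b - 2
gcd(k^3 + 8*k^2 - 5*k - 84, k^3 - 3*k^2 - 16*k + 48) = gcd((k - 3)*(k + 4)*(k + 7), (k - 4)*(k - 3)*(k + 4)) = k^2 + k - 12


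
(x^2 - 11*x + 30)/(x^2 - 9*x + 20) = (x - 6)/(x - 4)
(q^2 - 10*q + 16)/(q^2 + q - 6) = (q - 8)/(q + 3)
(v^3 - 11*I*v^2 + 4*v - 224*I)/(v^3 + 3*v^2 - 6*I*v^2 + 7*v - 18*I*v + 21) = (v^2 - 4*I*v + 32)/(v^2 + v*(3 + I) + 3*I)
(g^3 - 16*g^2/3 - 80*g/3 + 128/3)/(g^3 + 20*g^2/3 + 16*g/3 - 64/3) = (g - 8)/(g + 4)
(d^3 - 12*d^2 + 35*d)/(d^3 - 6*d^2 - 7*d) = (d - 5)/(d + 1)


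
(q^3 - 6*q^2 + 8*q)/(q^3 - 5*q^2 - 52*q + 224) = q*(q - 2)/(q^2 - q - 56)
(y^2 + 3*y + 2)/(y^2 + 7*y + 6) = (y + 2)/(y + 6)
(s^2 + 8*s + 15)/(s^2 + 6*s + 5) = (s + 3)/(s + 1)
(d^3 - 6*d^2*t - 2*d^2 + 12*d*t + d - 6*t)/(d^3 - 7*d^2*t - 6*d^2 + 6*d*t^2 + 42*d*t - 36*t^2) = (-d^2 + 2*d - 1)/(-d^2 + d*t + 6*d - 6*t)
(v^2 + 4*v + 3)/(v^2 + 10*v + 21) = (v + 1)/(v + 7)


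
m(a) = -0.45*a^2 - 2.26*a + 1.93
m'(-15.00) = 11.24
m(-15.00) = -65.42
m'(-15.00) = 11.24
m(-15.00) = -65.42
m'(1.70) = -3.79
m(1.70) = -3.21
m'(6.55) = -8.16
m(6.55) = -32.18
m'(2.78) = -4.76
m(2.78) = -7.83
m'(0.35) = -2.58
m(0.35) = 1.08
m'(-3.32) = 0.73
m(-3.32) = 4.47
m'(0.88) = -3.05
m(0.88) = -0.41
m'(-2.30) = -0.19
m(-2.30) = 4.75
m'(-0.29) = -2.00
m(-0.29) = 2.55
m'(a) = -0.9*a - 2.26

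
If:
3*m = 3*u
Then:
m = u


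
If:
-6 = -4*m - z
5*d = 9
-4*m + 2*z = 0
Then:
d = 9/5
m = 1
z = 2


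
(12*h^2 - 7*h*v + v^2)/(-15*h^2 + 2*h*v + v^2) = (-4*h + v)/(5*h + v)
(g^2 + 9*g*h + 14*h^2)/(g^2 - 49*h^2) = (g + 2*h)/(g - 7*h)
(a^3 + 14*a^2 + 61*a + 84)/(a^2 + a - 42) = (a^2 + 7*a + 12)/(a - 6)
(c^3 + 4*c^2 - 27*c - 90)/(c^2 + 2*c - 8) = (c^3 + 4*c^2 - 27*c - 90)/(c^2 + 2*c - 8)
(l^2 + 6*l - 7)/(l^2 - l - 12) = (-l^2 - 6*l + 7)/(-l^2 + l + 12)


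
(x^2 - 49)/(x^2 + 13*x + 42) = (x - 7)/(x + 6)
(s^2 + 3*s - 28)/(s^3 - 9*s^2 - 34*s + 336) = (s^2 + 3*s - 28)/(s^3 - 9*s^2 - 34*s + 336)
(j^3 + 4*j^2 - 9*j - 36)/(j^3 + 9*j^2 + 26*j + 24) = (j - 3)/(j + 2)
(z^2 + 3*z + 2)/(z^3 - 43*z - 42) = (z + 2)/(z^2 - z - 42)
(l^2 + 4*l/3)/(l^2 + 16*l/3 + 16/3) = l/(l + 4)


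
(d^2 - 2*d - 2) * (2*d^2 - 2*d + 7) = 2*d^4 - 6*d^3 + 7*d^2 - 10*d - 14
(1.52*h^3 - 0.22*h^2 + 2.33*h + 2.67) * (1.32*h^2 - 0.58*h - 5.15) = 2.0064*h^5 - 1.172*h^4 - 4.6248*h^3 + 3.306*h^2 - 13.5481*h - 13.7505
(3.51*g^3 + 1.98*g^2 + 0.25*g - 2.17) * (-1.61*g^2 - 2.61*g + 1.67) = -5.6511*g^5 - 12.3489*g^4 + 0.291399999999999*g^3 + 6.1478*g^2 + 6.0812*g - 3.6239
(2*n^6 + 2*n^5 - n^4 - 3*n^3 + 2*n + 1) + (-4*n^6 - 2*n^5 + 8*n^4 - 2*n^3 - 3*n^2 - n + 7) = -2*n^6 + 7*n^4 - 5*n^3 - 3*n^2 + n + 8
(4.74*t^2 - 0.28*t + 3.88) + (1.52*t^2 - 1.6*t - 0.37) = 6.26*t^2 - 1.88*t + 3.51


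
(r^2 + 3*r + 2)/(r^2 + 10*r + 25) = (r^2 + 3*r + 2)/(r^2 + 10*r + 25)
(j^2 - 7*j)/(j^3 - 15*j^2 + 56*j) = 1/(j - 8)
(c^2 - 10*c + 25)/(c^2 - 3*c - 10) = (c - 5)/(c + 2)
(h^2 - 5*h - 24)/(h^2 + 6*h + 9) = (h - 8)/(h + 3)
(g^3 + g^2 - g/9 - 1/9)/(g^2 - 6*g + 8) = (g^3 + g^2 - g/9 - 1/9)/(g^2 - 6*g + 8)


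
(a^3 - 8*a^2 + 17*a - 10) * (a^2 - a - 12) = a^5 - 9*a^4 + 13*a^3 + 69*a^2 - 194*a + 120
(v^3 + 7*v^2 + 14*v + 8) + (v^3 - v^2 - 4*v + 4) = 2*v^3 + 6*v^2 + 10*v + 12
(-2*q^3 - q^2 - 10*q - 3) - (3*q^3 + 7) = -5*q^3 - q^2 - 10*q - 10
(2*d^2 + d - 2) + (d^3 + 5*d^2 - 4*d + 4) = d^3 + 7*d^2 - 3*d + 2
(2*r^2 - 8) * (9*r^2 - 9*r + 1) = 18*r^4 - 18*r^3 - 70*r^2 + 72*r - 8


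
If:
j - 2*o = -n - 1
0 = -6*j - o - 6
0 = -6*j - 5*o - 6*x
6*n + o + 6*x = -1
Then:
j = -53/60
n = -91/60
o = -7/10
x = 22/15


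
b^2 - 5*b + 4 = (b - 4)*(b - 1)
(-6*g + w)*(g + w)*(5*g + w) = -30*g^3 - 31*g^2*w + w^3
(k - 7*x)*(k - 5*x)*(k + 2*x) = k^3 - 10*k^2*x + 11*k*x^2 + 70*x^3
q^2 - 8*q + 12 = (q - 6)*(q - 2)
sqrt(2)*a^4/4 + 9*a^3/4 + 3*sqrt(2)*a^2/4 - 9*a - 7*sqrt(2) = (a/2 + 1)*(a - 2)*(a + 7*sqrt(2)/2)*(sqrt(2)*a/2 + 1)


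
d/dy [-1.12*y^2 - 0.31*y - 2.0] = -2.24*y - 0.31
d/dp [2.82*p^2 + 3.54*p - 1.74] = 5.64*p + 3.54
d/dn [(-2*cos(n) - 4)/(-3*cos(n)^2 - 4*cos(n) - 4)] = 2*(3*cos(n)^2 + 12*cos(n) + 4)*sin(n)/(-3*sin(n)^2 + 4*cos(n) + 7)^2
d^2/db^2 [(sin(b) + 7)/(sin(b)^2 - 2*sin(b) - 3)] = (-sin(b)^4 - 29*sin(b)^3 + 55*sin(b)^2 - 119*sin(b) + 86)/((sin(b) - 3)^3*(sin(b) + 1)^2)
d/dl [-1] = 0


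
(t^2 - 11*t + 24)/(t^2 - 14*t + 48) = (t - 3)/(t - 6)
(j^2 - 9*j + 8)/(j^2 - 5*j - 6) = (-j^2 + 9*j - 8)/(-j^2 + 5*j + 6)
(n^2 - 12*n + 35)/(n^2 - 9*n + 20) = (n - 7)/(n - 4)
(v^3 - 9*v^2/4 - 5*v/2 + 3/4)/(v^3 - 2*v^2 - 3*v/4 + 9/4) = (4*v^2 - 13*v + 3)/(4*v^2 - 12*v + 9)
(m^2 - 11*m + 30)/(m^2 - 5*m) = (m - 6)/m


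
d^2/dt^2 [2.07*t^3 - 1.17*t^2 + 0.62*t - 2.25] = 12.42*t - 2.34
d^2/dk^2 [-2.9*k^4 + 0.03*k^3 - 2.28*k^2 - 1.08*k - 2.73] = -34.8*k^2 + 0.18*k - 4.56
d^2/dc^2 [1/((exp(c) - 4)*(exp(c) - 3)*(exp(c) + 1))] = (9*exp(5*c) - 66*exp(4*c) + 154*exp(3*c) - 198*exp(2*c) + 313*exp(c) - 60)*exp(c)/(exp(9*c) - 18*exp(8*c) + 123*exp(7*c) - 360*exp(6*c) + 183*exp(5*c) + 1206*exp(4*c) - 1603*exp(3*c) - 1692*exp(2*c) + 2160*exp(c) + 1728)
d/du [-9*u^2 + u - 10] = 1 - 18*u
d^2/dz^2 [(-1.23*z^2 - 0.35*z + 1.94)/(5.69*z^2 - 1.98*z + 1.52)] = (5.6843418860808e-14*z^4 - 50.378122*z^3 + 440.685948*z^2 - 112.976088*z - 26.136496)/(184.220009*z^6 - 192.314034*z^5 + 214.556244*z^4 - 110.510136*z^3 + 57.315552*z^2 - 13.723776*z + 3.511808)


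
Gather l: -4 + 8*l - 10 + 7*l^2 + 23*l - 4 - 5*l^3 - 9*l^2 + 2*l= -5*l^3 - 2*l^2 + 33*l - 18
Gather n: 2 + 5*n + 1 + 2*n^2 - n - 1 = 2*n^2 + 4*n + 2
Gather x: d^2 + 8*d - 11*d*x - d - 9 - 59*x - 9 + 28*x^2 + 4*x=d^2 + 7*d + 28*x^2 + x*(-11*d - 55) - 18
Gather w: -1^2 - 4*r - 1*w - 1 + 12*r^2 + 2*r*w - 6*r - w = 12*r^2 - 10*r + w*(2*r - 2) - 2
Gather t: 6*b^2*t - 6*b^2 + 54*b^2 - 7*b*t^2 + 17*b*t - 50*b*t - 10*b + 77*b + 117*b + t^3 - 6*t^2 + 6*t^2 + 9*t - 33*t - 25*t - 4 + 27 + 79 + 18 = 48*b^2 - 7*b*t^2 + 184*b + t^3 + t*(6*b^2 - 33*b - 49) + 120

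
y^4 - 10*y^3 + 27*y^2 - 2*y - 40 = (y - 5)*(y - 4)*(y - 2)*(y + 1)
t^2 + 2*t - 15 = (t - 3)*(t + 5)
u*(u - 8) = u^2 - 8*u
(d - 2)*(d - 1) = d^2 - 3*d + 2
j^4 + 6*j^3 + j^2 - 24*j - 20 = (j - 2)*(j + 1)*(j + 2)*(j + 5)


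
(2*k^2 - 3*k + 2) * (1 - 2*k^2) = -4*k^4 + 6*k^3 - 2*k^2 - 3*k + 2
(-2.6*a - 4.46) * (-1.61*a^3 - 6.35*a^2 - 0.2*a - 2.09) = 4.186*a^4 + 23.6906*a^3 + 28.841*a^2 + 6.326*a + 9.3214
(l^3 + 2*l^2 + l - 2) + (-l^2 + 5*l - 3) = l^3 + l^2 + 6*l - 5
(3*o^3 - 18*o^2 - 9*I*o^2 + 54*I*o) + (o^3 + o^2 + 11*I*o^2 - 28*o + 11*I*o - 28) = 4*o^3 - 17*o^2 + 2*I*o^2 - 28*o + 65*I*o - 28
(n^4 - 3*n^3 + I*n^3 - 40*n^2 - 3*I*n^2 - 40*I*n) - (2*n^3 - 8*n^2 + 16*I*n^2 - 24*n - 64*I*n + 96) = n^4 - 5*n^3 + I*n^3 - 32*n^2 - 19*I*n^2 + 24*n + 24*I*n - 96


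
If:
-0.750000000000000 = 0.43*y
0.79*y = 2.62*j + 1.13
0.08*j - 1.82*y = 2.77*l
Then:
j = -0.96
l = 1.12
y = -1.74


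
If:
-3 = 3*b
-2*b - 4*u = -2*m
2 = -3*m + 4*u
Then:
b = -1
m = 0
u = 1/2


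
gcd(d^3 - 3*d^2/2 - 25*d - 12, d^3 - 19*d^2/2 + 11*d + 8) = d + 1/2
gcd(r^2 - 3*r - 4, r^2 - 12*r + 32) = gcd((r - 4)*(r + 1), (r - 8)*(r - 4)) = r - 4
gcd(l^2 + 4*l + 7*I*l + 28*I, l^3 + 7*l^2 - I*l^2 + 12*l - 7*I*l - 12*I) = l + 4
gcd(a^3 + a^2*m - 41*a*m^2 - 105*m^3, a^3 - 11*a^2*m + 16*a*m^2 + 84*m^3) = a - 7*m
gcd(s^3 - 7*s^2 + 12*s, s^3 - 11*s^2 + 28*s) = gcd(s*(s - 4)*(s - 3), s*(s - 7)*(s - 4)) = s^2 - 4*s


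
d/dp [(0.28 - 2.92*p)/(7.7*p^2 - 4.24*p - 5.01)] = (22.484*p^2 - 4.312*p + 15.8164)/(59.29*p^4 - 65.296*p^3 - 59.1764*p^2 + 42.4848*p + 25.1001)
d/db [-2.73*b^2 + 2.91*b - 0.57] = 2.91 - 5.46*b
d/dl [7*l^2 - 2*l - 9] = 14*l - 2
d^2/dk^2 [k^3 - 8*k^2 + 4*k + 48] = 6*k - 16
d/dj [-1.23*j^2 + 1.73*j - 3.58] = 1.73 - 2.46*j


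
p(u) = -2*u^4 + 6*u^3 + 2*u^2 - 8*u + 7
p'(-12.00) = 16360.00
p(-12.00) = -51449.00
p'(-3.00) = 358.00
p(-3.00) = -275.00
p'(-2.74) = 280.74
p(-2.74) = -192.22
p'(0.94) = 5.02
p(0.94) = 4.67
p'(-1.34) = 38.21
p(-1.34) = 0.43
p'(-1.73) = 80.37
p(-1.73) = -22.16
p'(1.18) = 8.64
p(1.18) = 6.33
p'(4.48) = -348.14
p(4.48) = -254.85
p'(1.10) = 7.53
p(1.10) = 5.68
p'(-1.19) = 26.21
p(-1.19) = 5.23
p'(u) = -8*u^3 + 18*u^2 + 4*u - 8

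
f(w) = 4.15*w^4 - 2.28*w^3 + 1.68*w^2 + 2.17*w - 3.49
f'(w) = 16.6*w^3 - 6.84*w^2 + 3.36*w + 2.17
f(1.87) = 42.28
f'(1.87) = 93.09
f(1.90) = 45.14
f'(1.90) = 97.72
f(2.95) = 273.29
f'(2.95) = 378.72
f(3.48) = 536.96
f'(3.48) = 630.62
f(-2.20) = 121.36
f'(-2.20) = -215.08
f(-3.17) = 498.21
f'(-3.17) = -606.01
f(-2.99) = 397.68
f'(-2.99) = -512.76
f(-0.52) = -3.54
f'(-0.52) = -3.76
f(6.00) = 4955.93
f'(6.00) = 3361.69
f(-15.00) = 218130.71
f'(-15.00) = -57612.23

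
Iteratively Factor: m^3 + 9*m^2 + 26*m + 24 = (m + 3)*(m^2 + 6*m + 8) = (m + 2)*(m + 3)*(m + 4)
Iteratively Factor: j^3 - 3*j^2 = (j)*(j^2 - 3*j) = j*(j - 3)*(j)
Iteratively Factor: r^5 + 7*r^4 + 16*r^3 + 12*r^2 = (r)*(r^4 + 7*r^3 + 16*r^2 + 12*r) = r*(r + 2)*(r^3 + 5*r^2 + 6*r) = r*(r + 2)*(r + 3)*(r^2 + 2*r) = r^2*(r + 2)*(r + 3)*(r + 2)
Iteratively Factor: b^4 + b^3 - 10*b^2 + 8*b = (b + 4)*(b^3 - 3*b^2 + 2*b) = (b - 1)*(b + 4)*(b^2 - 2*b) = b*(b - 1)*(b + 4)*(b - 2)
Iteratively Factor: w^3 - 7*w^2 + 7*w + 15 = (w - 5)*(w^2 - 2*w - 3) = (w - 5)*(w + 1)*(w - 3)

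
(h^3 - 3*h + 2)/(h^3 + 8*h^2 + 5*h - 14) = (h - 1)/(h + 7)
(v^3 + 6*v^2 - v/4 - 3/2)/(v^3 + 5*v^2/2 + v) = (v^2 + 11*v/2 - 3)/(v*(v + 2))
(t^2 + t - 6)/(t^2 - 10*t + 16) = (t + 3)/(t - 8)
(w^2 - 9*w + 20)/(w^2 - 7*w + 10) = (w - 4)/(w - 2)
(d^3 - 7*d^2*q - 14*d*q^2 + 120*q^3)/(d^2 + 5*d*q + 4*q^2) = (d^2 - 11*d*q + 30*q^2)/(d + q)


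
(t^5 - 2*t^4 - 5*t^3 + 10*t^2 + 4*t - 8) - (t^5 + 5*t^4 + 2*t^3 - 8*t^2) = -7*t^4 - 7*t^3 + 18*t^2 + 4*t - 8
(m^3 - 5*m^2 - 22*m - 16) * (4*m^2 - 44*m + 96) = 4*m^5 - 64*m^4 + 228*m^3 + 424*m^2 - 1408*m - 1536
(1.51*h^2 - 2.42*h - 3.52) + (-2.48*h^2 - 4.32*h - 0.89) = -0.97*h^2 - 6.74*h - 4.41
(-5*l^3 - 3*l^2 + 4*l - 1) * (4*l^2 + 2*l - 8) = -20*l^5 - 22*l^4 + 50*l^3 + 28*l^2 - 34*l + 8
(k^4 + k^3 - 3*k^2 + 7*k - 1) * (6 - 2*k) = -2*k^5 + 4*k^4 + 12*k^3 - 32*k^2 + 44*k - 6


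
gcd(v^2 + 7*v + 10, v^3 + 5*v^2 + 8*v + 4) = v + 2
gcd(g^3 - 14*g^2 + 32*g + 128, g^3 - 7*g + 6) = 1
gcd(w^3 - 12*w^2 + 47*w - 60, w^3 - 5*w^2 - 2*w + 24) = w^2 - 7*w + 12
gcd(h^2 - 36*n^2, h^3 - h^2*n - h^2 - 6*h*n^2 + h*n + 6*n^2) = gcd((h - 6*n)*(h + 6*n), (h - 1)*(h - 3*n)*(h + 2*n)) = 1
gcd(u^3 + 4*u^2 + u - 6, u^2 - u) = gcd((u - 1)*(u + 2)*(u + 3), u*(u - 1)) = u - 1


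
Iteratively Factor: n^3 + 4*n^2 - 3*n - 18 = (n + 3)*(n^2 + n - 6) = (n + 3)^2*(n - 2)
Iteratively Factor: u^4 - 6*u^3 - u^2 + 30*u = (u)*(u^3 - 6*u^2 - u + 30) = u*(u - 3)*(u^2 - 3*u - 10) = u*(u - 5)*(u - 3)*(u + 2)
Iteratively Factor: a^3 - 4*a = (a)*(a^2 - 4) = a*(a - 2)*(a + 2)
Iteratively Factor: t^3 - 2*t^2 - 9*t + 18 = (t - 2)*(t^2 - 9) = (t - 2)*(t + 3)*(t - 3)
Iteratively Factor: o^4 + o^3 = (o)*(o^3 + o^2) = o^2*(o^2 + o) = o^2*(o + 1)*(o)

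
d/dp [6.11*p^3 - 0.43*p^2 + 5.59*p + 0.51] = 18.33*p^2 - 0.86*p + 5.59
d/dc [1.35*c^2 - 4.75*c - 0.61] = 2.7*c - 4.75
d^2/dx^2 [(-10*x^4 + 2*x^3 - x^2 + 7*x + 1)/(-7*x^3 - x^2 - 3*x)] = 2*(-137*x^6 - 813*x^5 - 234*x^4 + 63*x^3 - 66*x^2 - 9*x - 9)/(x^3*(343*x^6 + 147*x^5 + 462*x^4 + 127*x^3 + 198*x^2 + 27*x + 27))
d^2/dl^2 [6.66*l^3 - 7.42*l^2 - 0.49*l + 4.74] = 39.96*l - 14.84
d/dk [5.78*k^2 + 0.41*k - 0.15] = 11.56*k + 0.41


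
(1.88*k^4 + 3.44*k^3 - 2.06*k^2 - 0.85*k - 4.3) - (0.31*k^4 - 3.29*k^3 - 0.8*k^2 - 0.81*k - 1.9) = 1.57*k^4 + 6.73*k^3 - 1.26*k^2 - 0.0399999999999999*k - 2.4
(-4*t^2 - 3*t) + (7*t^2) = 3*t^2 - 3*t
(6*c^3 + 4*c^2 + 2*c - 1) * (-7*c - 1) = -42*c^4 - 34*c^3 - 18*c^2 + 5*c + 1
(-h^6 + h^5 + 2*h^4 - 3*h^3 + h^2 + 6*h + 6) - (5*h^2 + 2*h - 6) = -h^6 + h^5 + 2*h^4 - 3*h^3 - 4*h^2 + 4*h + 12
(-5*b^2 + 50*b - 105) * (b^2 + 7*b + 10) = -5*b^4 + 15*b^3 + 195*b^2 - 235*b - 1050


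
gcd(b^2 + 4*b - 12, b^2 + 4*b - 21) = 1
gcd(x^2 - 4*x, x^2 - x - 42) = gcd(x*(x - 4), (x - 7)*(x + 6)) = 1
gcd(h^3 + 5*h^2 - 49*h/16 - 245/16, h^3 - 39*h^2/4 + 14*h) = h - 7/4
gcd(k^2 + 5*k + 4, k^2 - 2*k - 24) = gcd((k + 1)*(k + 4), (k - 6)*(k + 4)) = k + 4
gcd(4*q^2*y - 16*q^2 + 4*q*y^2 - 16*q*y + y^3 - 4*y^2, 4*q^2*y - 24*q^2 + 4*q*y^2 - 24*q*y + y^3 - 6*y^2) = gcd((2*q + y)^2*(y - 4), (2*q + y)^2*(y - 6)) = 4*q^2 + 4*q*y + y^2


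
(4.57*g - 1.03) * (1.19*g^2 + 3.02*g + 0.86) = 5.4383*g^3 + 12.5757*g^2 + 0.8196*g - 0.8858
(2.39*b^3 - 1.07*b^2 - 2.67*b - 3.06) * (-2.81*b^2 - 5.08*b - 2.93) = -6.7159*b^5 - 9.1345*b^4 + 5.9356*b^3 + 25.2973*b^2 + 23.3679*b + 8.9658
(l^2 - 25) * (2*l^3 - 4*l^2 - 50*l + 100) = 2*l^5 - 4*l^4 - 100*l^3 + 200*l^2 + 1250*l - 2500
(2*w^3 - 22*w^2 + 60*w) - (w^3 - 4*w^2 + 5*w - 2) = w^3 - 18*w^2 + 55*w + 2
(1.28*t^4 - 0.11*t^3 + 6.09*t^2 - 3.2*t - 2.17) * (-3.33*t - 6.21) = -4.2624*t^5 - 7.5825*t^4 - 19.5966*t^3 - 27.1629*t^2 + 27.0981*t + 13.4757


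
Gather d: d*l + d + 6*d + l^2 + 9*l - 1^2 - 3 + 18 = d*(l + 7) + l^2 + 9*l + 14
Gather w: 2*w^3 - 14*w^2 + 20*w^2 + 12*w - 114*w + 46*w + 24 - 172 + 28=2*w^3 + 6*w^2 - 56*w - 120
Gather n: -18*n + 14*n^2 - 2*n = 14*n^2 - 20*n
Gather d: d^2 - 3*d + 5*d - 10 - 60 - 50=d^2 + 2*d - 120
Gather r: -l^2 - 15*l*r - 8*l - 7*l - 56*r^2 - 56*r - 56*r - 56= -l^2 - 15*l - 56*r^2 + r*(-15*l - 112) - 56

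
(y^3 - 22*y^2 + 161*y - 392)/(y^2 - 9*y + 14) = (y^2 - 15*y + 56)/(y - 2)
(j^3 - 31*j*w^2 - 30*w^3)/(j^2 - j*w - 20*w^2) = (-j^3 + 31*j*w^2 + 30*w^3)/(-j^2 + j*w + 20*w^2)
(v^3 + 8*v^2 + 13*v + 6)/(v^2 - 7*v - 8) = (v^2 + 7*v + 6)/(v - 8)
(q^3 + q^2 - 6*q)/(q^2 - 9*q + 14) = q*(q + 3)/(q - 7)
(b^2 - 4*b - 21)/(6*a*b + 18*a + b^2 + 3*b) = (b - 7)/(6*a + b)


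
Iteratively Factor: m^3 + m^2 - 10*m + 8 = (m - 2)*(m^2 + 3*m - 4) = (m - 2)*(m + 4)*(m - 1)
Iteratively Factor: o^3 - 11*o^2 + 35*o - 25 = (o - 1)*(o^2 - 10*o + 25) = (o - 5)*(o - 1)*(o - 5)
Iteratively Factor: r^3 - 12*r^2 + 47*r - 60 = (r - 3)*(r^2 - 9*r + 20) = (r - 5)*(r - 3)*(r - 4)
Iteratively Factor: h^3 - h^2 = (h)*(h^2 - h) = h*(h - 1)*(h)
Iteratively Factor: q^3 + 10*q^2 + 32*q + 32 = (q + 4)*(q^2 + 6*q + 8) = (q + 4)^2*(q + 2)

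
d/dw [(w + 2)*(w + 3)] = 2*w + 5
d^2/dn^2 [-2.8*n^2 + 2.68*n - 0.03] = -5.60000000000000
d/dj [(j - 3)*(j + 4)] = 2*j + 1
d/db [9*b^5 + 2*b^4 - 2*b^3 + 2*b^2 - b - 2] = 45*b^4 + 8*b^3 - 6*b^2 + 4*b - 1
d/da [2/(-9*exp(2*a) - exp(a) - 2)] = (36*exp(a) + 2)*exp(a)/(9*exp(2*a) + exp(a) + 2)^2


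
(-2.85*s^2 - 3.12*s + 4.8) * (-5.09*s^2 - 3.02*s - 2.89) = 14.5065*s^4 + 24.4878*s^3 - 6.7731*s^2 - 5.4792*s - 13.872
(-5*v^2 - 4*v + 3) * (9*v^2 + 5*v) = -45*v^4 - 61*v^3 + 7*v^2 + 15*v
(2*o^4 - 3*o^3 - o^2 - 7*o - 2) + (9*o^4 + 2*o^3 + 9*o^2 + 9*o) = 11*o^4 - o^3 + 8*o^2 + 2*o - 2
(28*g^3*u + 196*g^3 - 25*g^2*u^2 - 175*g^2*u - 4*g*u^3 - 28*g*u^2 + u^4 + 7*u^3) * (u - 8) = 28*g^3*u^2 - 28*g^3*u - 1568*g^3 - 25*g^2*u^3 + 25*g^2*u^2 + 1400*g^2*u - 4*g*u^4 + 4*g*u^3 + 224*g*u^2 + u^5 - u^4 - 56*u^3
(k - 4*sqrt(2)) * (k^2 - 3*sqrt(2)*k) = k^3 - 7*sqrt(2)*k^2 + 24*k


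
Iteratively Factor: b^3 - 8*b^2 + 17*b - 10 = (b - 2)*(b^2 - 6*b + 5) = (b - 5)*(b - 2)*(b - 1)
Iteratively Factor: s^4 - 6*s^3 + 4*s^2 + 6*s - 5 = (s + 1)*(s^3 - 7*s^2 + 11*s - 5) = (s - 5)*(s + 1)*(s^2 - 2*s + 1) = (s - 5)*(s - 1)*(s + 1)*(s - 1)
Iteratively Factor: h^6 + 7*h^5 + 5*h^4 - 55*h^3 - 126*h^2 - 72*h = (h + 2)*(h^5 + 5*h^4 - 5*h^3 - 45*h^2 - 36*h) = (h + 2)*(h + 3)*(h^4 + 2*h^3 - 11*h^2 - 12*h) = (h + 1)*(h + 2)*(h + 3)*(h^3 + h^2 - 12*h) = (h + 1)*(h + 2)*(h + 3)*(h + 4)*(h^2 - 3*h) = h*(h + 1)*(h + 2)*(h + 3)*(h + 4)*(h - 3)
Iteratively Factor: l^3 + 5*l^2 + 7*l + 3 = (l + 3)*(l^2 + 2*l + 1) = (l + 1)*(l + 3)*(l + 1)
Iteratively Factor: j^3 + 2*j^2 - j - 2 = (j - 1)*(j^2 + 3*j + 2) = (j - 1)*(j + 1)*(j + 2)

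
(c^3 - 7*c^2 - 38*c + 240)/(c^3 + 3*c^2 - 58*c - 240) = (c - 5)/(c + 5)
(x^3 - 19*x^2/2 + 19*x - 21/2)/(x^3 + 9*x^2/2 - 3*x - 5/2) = (2*x^2 - 17*x + 21)/(2*x^2 + 11*x + 5)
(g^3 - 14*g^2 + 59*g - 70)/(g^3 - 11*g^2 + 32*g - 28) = (g - 5)/(g - 2)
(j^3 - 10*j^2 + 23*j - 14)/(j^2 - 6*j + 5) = (j^2 - 9*j + 14)/(j - 5)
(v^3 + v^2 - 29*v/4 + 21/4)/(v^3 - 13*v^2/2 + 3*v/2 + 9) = (2*v^2 + 5*v - 7)/(2*(v^2 - 5*v - 6))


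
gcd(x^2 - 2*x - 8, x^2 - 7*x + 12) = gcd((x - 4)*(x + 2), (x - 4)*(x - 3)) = x - 4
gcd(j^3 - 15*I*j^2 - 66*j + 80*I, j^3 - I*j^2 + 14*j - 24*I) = j - 2*I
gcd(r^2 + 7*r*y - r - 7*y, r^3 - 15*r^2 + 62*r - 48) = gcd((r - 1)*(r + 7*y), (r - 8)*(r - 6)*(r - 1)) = r - 1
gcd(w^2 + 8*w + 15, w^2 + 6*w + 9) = w + 3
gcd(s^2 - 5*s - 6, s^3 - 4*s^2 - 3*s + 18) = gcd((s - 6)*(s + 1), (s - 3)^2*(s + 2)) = 1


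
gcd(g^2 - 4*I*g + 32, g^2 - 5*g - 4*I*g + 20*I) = 1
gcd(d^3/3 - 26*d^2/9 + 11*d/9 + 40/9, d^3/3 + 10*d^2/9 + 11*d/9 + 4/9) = d + 1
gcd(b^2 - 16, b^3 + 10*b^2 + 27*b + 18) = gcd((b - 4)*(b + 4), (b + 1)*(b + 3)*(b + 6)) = 1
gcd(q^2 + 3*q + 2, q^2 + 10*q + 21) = 1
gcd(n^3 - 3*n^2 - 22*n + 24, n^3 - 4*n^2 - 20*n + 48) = n^2 - 2*n - 24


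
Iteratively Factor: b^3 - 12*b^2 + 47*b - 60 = (b - 3)*(b^2 - 9*b + 20) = (b - 5)*(b - 3)*(b - 4)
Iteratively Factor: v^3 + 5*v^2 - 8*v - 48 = (v + 4)*(v^2 + v - 12) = (v + 4)^2*(v - 3)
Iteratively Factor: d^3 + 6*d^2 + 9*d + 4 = (d + 1)*(d^2 + 5*d + 4) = (d + 1)*(d + 4)*(d + 1)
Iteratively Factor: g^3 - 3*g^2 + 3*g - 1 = (g - 1)*(g^2 - 2*g + 1) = (g - 1)^2*(g - 1)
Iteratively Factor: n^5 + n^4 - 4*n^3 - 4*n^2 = (n + 1)*(n^4 - 4*n^2) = n*(n + 1)*(n^3 - 4*n) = n*(n + 1)*(n + 2)*(n^2 - 2*n) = n^2*(n + 1)*(n + 2)*(n - 2)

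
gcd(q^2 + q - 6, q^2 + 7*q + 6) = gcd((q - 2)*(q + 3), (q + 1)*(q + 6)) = 1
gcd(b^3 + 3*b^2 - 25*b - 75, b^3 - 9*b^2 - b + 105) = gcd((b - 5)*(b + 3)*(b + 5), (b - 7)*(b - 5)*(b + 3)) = b^2 - 2*b - 15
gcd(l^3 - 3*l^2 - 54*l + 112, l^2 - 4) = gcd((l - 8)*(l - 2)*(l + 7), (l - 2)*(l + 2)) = l - 2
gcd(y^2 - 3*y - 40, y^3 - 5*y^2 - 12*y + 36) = 1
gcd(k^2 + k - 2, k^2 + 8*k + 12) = k + 2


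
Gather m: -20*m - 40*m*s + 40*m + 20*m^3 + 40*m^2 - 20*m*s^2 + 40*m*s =20*m^3 + 40*m^2 + m*(20 - 20*s^2)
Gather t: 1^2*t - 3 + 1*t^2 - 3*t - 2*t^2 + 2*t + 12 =9 - t^2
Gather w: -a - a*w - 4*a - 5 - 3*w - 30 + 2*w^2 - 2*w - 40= -5*a + 2*w^2 + w*(-a - 5) - 75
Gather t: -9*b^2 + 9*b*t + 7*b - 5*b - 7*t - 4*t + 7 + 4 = -9*b^2 + 2*b + t*(9*b - 11) + 11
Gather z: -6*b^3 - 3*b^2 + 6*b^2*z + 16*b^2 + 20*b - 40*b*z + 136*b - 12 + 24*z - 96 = -6*b^3 + 13*b^2 + 156*b + z*(6*b^2 - 40*b + 24) - 108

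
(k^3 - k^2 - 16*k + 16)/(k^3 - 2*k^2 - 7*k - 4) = (k^2 + 3*k - 4)/(k^2 + 2*k + 1)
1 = 1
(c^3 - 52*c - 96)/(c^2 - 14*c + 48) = (c^2 + 8*c + 12)/(c - 6)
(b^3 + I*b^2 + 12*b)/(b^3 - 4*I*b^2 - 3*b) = (b + 4*I)/(b - I)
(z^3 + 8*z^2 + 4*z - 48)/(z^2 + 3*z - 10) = (z^2 + 10*z + 24)/(z + 5)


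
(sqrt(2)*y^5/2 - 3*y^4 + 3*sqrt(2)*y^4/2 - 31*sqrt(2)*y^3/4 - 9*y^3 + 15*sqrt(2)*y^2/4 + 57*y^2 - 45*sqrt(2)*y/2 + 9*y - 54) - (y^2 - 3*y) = sqrt(2)*y^5/2 - 3*y^4 + 3*sqrt(2)*y^4/2 - 31*sqrt(2)*y^3/4 - 9*y^3 + 15*sqrt(2)*y^2/4 + 56*y^2 - 45*sqrt(2)*y/2 + 12*y - 54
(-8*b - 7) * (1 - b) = 8*b^2 - b - 7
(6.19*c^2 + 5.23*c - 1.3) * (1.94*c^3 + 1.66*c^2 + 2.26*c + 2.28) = 12.0086*c^5 + 20.4216*c^4 + 20.1492*c^3 + 23.775*c^2 + 8.9864*c - 2.964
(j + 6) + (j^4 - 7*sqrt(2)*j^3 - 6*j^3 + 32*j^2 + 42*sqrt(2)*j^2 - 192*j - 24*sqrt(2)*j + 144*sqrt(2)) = j^4 - 7*sqrt(2)*j^3 - 6*j^3 + 32*j^2 + 42*sqrt(2)*j^2 - 191*j - 24*sqrt(2)*j + 6 + 144*sqrt(2)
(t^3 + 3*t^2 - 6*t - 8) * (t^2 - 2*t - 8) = t^5 + t^4 - 20*t^3 - 20*t^2 + 64*t + 64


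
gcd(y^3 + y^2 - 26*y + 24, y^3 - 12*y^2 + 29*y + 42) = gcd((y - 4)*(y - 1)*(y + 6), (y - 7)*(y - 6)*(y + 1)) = 1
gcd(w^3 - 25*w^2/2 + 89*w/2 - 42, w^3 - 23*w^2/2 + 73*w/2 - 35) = w - 7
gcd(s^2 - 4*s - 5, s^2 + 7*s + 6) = s + 1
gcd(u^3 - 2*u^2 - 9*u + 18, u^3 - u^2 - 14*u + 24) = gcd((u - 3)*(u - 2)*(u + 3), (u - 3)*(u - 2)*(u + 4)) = u^2 - 5*u + 6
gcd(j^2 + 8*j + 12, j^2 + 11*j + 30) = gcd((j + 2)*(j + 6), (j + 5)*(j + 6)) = j + 6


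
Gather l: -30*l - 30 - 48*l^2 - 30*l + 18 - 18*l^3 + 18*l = -18*l^3 - 48*l^2 - 42*l - 12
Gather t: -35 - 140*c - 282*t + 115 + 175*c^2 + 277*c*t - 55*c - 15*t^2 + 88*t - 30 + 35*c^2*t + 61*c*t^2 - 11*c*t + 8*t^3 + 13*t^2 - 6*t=175*c^2 - 195*c + 8*t^3 + t^2*(61*c - 2) + t*(35*c^2 + 266*c - 200) + 50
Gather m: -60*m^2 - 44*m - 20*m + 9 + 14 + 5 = -60*m^2 - 64*m + 28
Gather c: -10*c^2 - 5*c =-10*c^2 - 5*c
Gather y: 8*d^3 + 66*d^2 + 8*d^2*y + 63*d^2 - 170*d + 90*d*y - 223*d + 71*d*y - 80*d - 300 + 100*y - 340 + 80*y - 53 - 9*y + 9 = 8*d^3 + 129*d^2 - 473*d + y*(8*d^2 + 161*d + 171) - 684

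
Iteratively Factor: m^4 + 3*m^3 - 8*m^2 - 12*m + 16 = (m + 4)*(m^3 - m^2 - 4*m + 4) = (m + 2)*(m + 4)*(m^2 - 3*m + 2) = (m - 2)*(m + 2)*(m + 4)*(m - 1)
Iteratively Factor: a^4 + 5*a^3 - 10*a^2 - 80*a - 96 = (a + 2)*(a^3 + 3*a^2 - 16*a - 48) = (a - 4)*(a + 2)*(a^2 + 7*a + 12) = (a - 4)*(a + 2)*(a + 3)*(a + 4)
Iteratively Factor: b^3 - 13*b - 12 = (b + 3)*(b^2 - 3*b - 4) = (b + 1)*(b + 3)*(b - 4)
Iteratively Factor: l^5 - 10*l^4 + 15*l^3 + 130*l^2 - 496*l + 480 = (l + 4)*(l^4 - 14*l^3 + 71*l^2 - 154*l + 120) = (l - 2)*(l + 4)*(l^3 - 12*l^2 + 47*l - 60) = (l - 3)*(l - 2)*(l + 4)*(l^2 - 9*l + 20) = (l - 4)*(l - 3)*(l - 2)*(l + 4)*(l - 5)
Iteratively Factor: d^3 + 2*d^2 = (d)*(d^2 + 2*d) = d^2*(d + 2)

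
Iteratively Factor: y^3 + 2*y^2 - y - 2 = (y + 2)*(y^2 - 1) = (y - 1)*(y + 2)*(y + 1)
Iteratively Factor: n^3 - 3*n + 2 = (n + 2)*(n^2 - 2*n + 1) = (n - 1)*(n + 2)*(n - 1)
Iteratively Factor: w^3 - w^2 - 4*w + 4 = (w - 1)*(w^2 - 4) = (w - 2)*(w - 1)*(w + 2)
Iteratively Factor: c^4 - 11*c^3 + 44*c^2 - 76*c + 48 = (c - 2)*(c^3 - 9*c^2 + 26*c - 24) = (c - 3)*(c - 2)*(c^2 - 6*c + 8) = (c - 3)*(c - 2)^2*(c - 4)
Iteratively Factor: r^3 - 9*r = (r)*(r^2 - 9) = r*(r + 3)*(r - 3)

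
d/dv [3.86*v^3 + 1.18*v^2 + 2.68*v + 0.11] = 11.58*v^2 + 2.36*v + 2.68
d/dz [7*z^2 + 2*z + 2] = 14*z + 2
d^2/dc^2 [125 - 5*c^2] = -10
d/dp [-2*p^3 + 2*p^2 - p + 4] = -6*p^2 + 4*p - 1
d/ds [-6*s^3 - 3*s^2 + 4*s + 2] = -18*s^2 - 6*s + 4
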